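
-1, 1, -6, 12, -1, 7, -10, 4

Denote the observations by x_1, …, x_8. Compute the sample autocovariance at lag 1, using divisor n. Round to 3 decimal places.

-26.352

Mean x̄ = (-1 + 1 − 6 + 12 − 1 + 7 − 10 + 4)/8 = 0.7500
Σ_{t=1}^{7}(x_t−x̄)(x_{t+1}−x̄) = -210.8125
γ_1 = -210.8125 / 8 = -26.352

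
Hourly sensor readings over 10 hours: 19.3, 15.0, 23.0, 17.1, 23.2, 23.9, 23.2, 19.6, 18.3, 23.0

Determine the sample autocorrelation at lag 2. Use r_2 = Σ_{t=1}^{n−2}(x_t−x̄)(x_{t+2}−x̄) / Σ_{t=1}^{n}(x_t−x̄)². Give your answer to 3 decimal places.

0.074

Mean x̄ = (19.3 + 15.0 + 23.0 + 17.1 + 23.2 + 23.9 + 23.2 + 19.6 + 18.3 + 23.0)/10 = 20.5600
Numerator Σ_{t=1}^{8}(x_t−x̄)(x_{t+2}−x̄) = 6.5028
Denominator Σ(x_t−x̄)² = 87.5040
r_2 = 6.5028 / 87.5040 = 0.074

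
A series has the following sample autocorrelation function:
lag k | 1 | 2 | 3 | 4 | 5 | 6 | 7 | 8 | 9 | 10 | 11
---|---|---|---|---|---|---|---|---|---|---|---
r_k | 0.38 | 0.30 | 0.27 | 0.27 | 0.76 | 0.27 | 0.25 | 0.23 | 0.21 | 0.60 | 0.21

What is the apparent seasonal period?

The largest autocorrelation is r_5 = 0.76, with a weaker echo at lag 10 (0.60); the remaining lags stay at or below 0.38. The elevated value at lag 1 (0.38), dropping to 0.30 at lag 2, reflects decaying short-term dependence rather than seasonality.
The dominant spike at lag 5 indicates a seasonal period of 5.

5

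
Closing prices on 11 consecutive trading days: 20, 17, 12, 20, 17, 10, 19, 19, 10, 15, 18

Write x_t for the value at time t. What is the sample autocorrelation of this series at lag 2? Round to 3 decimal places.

-0.604

Mean x̄ = (20 + 17 + 12 + 20 + 17 + 10 + 19 + 19 + 10 + 15 + 18)/11 = 16.0909
Numerator Σ_{t=1}^{9}(x_t−x̄)(x_{t+2}−x̄) = -87.5620
Denominator Σ(x_t−x̄)² = 144.9091
r_2 = -87.5620 / 144.9091 = -0.604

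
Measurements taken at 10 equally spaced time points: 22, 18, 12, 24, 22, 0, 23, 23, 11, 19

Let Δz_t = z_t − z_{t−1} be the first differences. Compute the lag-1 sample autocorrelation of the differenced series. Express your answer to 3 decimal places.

First differences Δz: -4, -6, 12, -2, -22, 23, 0, -12, 8
Mean of differences = -0.3333
Numerator Σ(Δz_t−Δz̄)(Δz_{t+1}−Δz̄) = -632.4444
Denominator Σ(Δz_t−Δz̄)² = 1420.0000
r_1(Δz) = -632.4444 / 1420.0000 = -0.445

-0.445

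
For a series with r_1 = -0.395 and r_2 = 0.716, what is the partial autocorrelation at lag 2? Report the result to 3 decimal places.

φ_{22} = (r_2 − r_1²) / (1 − r_1²)
r_1² = (-0.395)² = 0.156025
Numerator = 0.716 − 0.1560 = 0.5600; denominator = 1 − 0.1560 = 0.8440
φ_{22} = 0.5600 / 0.8440 = 0.663

0.663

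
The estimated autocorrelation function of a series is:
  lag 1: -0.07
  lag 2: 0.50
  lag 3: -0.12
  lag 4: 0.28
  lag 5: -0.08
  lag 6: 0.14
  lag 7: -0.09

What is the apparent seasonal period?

2

The largest autocorrelation is r_2 = 0.50, with a weaker echo at lag 4 (0.28); the remaining lags stay at or below 0.14.
The dominant spike at lag 2 indicates a seasonal period of 2.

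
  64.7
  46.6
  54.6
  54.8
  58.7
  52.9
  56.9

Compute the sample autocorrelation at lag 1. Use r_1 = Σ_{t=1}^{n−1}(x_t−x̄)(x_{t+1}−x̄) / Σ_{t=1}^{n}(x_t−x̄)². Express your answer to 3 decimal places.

Mean x̄ = (64.7 + 46.6 + 54.6 + 54.8 + 58.7 + 52.9 + 56.9)/7 = 55.6000
Deviations from mean: 9.1000, -9.0000, -1.0000, -0.8000, 3.1000, -2.7000, 1.3000
Σ(x_t−x̄)(x_{t+1}−x̄) = (-81.9000) + (9.0000) + (0.8000) + (-2.4800) + (-8.3700) + (-3.5100) = -86.4600
Denominator Σ(x_t−x̄)² = 184.0400
r_1 = -86.4600 / 184.0400 = -0.470

-0.470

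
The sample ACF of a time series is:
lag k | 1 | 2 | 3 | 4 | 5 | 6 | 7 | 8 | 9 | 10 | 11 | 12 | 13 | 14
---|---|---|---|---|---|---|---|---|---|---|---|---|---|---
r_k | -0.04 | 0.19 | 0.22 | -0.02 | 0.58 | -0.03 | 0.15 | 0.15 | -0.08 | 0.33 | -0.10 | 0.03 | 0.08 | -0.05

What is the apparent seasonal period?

5

The largest autocorrelation is r_5 = 0.58, with a weaker echo at lag 10 (0.33); the remaining lags stay at or below 0.22.
The dominant spike at lag 5 indicates a seasonal period of 5.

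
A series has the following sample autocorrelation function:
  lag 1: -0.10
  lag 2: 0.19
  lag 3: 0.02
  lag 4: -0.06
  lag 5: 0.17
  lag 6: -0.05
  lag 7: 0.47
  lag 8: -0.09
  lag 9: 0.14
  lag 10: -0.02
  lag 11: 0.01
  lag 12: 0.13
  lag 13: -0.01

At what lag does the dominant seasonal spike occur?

The largest autocorrelation is r_7 = 0.47; the remaining lags stay at or below 0.19.
The dominant spike at lag 7 indicates a seasonal period of 7.

7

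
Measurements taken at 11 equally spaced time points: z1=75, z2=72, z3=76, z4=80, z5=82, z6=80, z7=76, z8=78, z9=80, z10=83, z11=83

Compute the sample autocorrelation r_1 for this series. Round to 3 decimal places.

Mean z̄ = (75 + 72 + 76 + 80 + 82 + 80 + 76 + 78 + 80 + 83 + 83)/11 = 78.6364
Numerator Σ_{t=1}^{10}(z_t−z̄)(z_{t+1}−z̄) = 69.4132
Denominator Σ(z_t−z̄)² = 126.5455
r_1 = 69.4132 / 126.5455 = 0.549

0.549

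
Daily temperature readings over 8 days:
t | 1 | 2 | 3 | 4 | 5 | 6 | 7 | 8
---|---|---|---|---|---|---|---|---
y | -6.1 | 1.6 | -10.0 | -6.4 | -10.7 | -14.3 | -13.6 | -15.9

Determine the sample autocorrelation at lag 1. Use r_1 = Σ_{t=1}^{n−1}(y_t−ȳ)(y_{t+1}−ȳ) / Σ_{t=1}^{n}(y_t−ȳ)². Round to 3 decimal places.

0.345

Mean ȳ = (-6.1 + 1.6 − 10.0 − 6.4 − 10.7 − 14.3 − 13.6 − 15.9)/8 = -9.4250
Numerator Σ_{t=1}^{7}(y_t−ȳ)(y_{t+1}−ȳ) = 78.3244
Denominator Σ(y_t−ȳ)² = 226.8350
r_1 = 78.3244 / 226.8350 = 0.345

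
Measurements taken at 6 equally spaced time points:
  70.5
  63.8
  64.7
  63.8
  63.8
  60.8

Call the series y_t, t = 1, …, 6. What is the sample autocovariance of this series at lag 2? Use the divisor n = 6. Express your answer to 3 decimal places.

Mean ȳ = (70.5 + 63.8 + 64.7 + 63.8 + 63.8 + 60.8)/6 = 64.5667
Σ_{t=1}^{4}(y_t−ȳ)(y_{t+2}−ȳ) = 4.1644
γ_2 = 4.1644 / 6 = 0.694

0.694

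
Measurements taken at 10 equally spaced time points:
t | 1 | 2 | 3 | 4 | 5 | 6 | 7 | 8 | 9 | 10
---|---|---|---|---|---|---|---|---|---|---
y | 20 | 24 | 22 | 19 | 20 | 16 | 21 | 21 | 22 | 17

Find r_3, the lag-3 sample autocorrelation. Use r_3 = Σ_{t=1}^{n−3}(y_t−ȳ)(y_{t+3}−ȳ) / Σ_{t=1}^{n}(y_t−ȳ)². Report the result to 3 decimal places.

Mean ȳ = (20 + 24 + 22 + 19 + 20 + 16 + 21 + 21 + 22 + 17)/10 = 20.2000
Σ(y_t−ȳ)(y_{t+3}−ȳ) = (0.2400) + (-0.7600) + (-7.5600) + (-0.9600) + (-0.1600) + (-7.5600) + (-2.5600) = -19.3200
Denominator Σ(y_t−ȳ)² = 51.6000
r_3 = -19.3200 / 51.6000 = -0.374

-0.374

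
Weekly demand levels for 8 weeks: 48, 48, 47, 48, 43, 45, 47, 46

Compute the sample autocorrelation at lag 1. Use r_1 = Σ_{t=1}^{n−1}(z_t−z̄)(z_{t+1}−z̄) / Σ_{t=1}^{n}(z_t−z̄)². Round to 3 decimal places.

0.125

Mean z̄ = (48 + 48 + 47 + 48 + 43 + 45 + 47 + 46)/8 = 46.5000
Σ(z_t−z̄)(z_{t+1}−z̄) = (2.2500) + (0.7500) + (0.7500) + (-5.2500) + (5.2500) + (-0.7500) + (-0.2500) = 2.7500
Denominator Σ(z_t−z̄)² = 22.0000
r_1 = 2.7500 / 22.0000 = 0.125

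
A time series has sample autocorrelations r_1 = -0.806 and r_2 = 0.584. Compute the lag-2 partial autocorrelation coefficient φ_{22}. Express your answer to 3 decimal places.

φ_{22} = (r_2 − r_1²) / (1 − r_1²)
r_1² = (-0.806)² = 0.649636
Numerator = 0.584 − 0.6496 = -0.0656; denominator = 1 − 0.6496 = 0.3504
φ_{22} = -0.0656 / 0.3504 = -0.187

-0.187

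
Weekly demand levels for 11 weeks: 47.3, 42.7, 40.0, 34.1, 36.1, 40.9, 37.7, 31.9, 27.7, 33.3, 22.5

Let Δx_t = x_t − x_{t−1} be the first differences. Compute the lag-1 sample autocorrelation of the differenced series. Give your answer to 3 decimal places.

First differences Δx: -4.6, -2.7, -5.9, 2.0, 4.8, -3.2, -5.8, -4.2, 5.6, -10.8
Mean of differences = -2.4800
Numerator Σ(Δx_t−Δx̄)(Δx_{t+1}−Δx̄) = -59.7524
Denominator Σ(Δx_t−Δx̄)² = 238.3160
r_1(Δx) = -59.7524 / 238.3160 = -0.251

-0.251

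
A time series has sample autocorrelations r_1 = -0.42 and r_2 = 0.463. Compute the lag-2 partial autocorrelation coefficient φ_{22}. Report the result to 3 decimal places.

0.348

φ_{22} = (r_2 − r_1²) / (1 − r_1²)
r_1² = (-0.42)² = 0.1764
Numerator = 0.463 − 0.1764 = 0.2866; denominator = 1 − 0.1764 = 0.8236
φ_{22} = 0.2866 / 0.8236 = 0.348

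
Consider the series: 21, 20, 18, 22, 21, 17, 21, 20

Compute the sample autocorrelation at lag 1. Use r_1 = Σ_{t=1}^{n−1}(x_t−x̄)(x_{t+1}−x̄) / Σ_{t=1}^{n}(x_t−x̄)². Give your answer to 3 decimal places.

Mean x̄ = (21 + 20 + 18 + 22 + 21 + 17 + 21 + 20)/8 = 20.0000
Deviations from mean: 1.0000, 0.0000, -2.0000, 2.0000, 1.0000, -3.0000, 1.0000, 0.0000
Σ(x_t−x̄)(x_{t+1}−x̄) = (0.0000) + (0.0000) + (-4.0000) + (2.0000) + (-3.0000) + (-3.0000) + (0.0000) = -8.0000
Denominator Σ(x_t−x̄)² = 20.0000
r_1 = -8.0000 / 20.0000 = -0.400

-0.400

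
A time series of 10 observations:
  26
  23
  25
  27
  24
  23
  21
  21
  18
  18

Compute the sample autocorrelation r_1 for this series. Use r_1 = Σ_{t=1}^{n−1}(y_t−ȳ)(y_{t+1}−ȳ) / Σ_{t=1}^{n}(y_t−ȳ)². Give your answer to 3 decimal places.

0.579

Mean ȳ = (26 + 23 + 25 + 27 + 24 + 23 + 21 + 21 + 18 + 18)/10 = 22.6000
Numerator Σ_{t=1}^{9}(y_t−ȳ)(y_{t+1}−ȳ) = 50.0400
Denominator Σ(y_t−ȳ)² = 86.4000
r_1 = 50.0400 / 86.4000 = 0.579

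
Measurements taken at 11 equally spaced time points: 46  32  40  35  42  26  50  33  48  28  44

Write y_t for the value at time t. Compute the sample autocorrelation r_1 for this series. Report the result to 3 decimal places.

-0.794

Mean ȳ = (46 + 32 + 40 + 35 + 42 + 26 + 50 + 33 + 48 + 28 + 44)/11 = 38.5455
Numerator Σ_{t=1}^{10}(y_t−ȳ)(y_{t+1}−ȳ) = -535.9339
Denominator Σ(y_t−ȳ)² = 674.7273
r_1 = -535.9339 / 674.7273 = -0.794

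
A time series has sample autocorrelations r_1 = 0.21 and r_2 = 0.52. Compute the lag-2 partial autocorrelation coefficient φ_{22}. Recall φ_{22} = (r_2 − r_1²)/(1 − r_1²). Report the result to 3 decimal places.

φ_{22} = (r_2 − r_1²) / (1 − r_1²)
r_1² = (0.21)² = 0.0441
Numerator = 0.52 − 0.0441 = 0.4759; denominator = 1 − 0.0441 = 0.9559
φ_{22} = 0.4759 / 0.9559 = 0.498

0.498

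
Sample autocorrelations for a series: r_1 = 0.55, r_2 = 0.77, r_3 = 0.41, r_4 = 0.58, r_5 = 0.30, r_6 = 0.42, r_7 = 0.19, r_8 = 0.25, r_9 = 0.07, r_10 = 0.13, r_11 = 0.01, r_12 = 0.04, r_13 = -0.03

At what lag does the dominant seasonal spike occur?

2

The largest autocorrelation is r_2 = 0.77, with a weaker echo at lag 4 (0.58); the remaining lags stay at or below 0.55.
The dominant spike at lag 2 indicates a seasonal period of 2.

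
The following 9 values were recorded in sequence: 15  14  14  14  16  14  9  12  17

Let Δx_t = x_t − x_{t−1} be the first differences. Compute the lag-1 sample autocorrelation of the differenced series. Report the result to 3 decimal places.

0.095

First differences Δx: -1, 0, 0, 2, -2, -5, 3, 5
Mean of differences = 0.2500
Numerator Σ(Δx_t−Δx̄)(Δx_{t+1}−Δx̄) = 6.4375
Denominator Σ(Δx_t−Δx̄)² = 67.5000
r_1(Δx) = 6.4375 / 67.5000 = 0.095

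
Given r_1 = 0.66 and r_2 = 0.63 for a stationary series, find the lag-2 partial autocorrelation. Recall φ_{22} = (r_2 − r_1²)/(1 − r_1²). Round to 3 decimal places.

0.344

φ_{22} = (r_2 − r_1²) / (1 − r_1²)
r_1² = (0.66)² = 0.4356
Numerator = 0.63 − 0.4356 = 0.1944; denominator = 1 − 0.4356 = 0.5644
φ_{22} = 0.1944 / 0.5644 = 0.344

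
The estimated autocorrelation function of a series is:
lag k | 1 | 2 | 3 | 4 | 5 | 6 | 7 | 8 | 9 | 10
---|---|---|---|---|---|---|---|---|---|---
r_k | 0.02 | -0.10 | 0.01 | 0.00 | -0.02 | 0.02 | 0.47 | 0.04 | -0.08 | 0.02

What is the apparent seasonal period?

The largest autocorrelation is r_7 = 0.47; the remaining lags stay at or below 0.04.
The dominant spike at lag 7 indicates a seasonal period of 7.

7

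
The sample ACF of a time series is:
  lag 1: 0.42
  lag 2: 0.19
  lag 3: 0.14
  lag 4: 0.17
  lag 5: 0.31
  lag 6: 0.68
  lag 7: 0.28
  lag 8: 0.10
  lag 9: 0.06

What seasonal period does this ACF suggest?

6

The largest autocorrelation is r_6 = 0.68; the remaining lags stay at or below 0.42. The elevated value at lag 1 (0.42), dropping to 0.19 at lag 2, reflects decaying short-term dependence rather than seasonality.
The dominant spike at lag 6 indicates a seasonal period of 6.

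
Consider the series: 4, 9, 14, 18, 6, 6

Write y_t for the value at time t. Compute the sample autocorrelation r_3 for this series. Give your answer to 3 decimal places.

Mean ȳ = (4 + 9 + 14 + 18 + 6 + 6)/6 = 9.5000
Deviations from mean: -5.5000, -0.5000, 4.5000, 8.5000, -3.5000, -3.5000
Σ(y_t−ȳ)(y_{t+3}−ȳ) = (-46.7500) + (1.7500) + (-15.7500) = -60.7500
Denominator Σ(y_t−ȳ)² = 147.5000
r_3 = -60.7500 / 147.5000 = -0.412

-0.412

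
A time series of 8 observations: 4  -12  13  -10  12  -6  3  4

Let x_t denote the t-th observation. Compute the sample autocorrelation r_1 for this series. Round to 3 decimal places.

-0.851

Mean x̄ = (4 − 12 + 13 − 10 + 12 − 6 + 3 + 4)/8 = 1.0000
Deviations from mean: 3.0000, -13.0000, 12.0000, -11.0000, 11.0000, -7.0000, 2.0000, 3.0000
Σ(x_t−x̄)(x_{t+1}−x̄) = (-39.0000) + (-156.0000) + (-132.0000) + (-121.0000) + (-77.0000) + (-14.0000) + (6.0000) = -533.0000
Denominator Σ(x_t−x̄)² = 626.0000
r_1 = -533.0000 / 626.0000 = -0.851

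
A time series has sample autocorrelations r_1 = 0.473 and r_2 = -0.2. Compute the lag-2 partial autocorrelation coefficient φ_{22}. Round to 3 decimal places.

φ_{22} = (r_2 − r_1²) / (1 − r_1²)
r_1² = (0.473)² = 0.223729
Numerator = -0.2 − 0.2237 = -0.4237; denominator = 1 − 0.2237 = 0.7763
φ_{22} = -0.4237 / 0.7763 = -0.546

-0.546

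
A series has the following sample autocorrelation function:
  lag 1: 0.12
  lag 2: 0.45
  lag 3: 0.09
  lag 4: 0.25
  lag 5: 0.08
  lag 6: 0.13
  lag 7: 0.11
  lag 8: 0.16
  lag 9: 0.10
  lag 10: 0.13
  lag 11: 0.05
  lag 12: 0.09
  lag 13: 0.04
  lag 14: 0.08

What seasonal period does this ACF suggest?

2

The largest autocorrelation is r_2 = 0.45, with weaker echoes at lags 4 (0.25) and 8 (0.16); the remaining lags stay at or below 0.13.
The dominant spike at lag 2 indicates a seasonal period of 2.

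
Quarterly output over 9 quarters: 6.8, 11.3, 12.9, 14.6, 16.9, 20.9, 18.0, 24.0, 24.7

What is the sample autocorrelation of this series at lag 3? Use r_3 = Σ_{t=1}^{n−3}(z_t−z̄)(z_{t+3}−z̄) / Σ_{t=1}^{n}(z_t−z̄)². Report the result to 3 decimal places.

Mean z̄ = (6.8 + 11.3 + 12.9 + 14.6 + 16.9 + 20.9 + 18.0 + 24.0 + 24.7)/9 = 16.6778
Σ(z_t−z̄)(z_{t+3}−z̄) = (20.5238) + (-1.1951) + (-15.9506) + (-2.7473) + (1.6272) + (33.8716) = 36.1296
Denominator Σ(z_t−z̄)² = 282.6756
r_3 = 36.1296 / 282.6756 = 0.128

0.128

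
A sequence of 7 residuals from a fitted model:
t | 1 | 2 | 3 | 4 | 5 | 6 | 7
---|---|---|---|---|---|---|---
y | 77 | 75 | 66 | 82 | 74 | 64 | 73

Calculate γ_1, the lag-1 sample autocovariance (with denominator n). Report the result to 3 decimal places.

-9.857

Mean ȳ = (77 + 75 + 66 + 82 + 74 + 64 + 73)/7 = 73.0000
Σ_{t=1}^{6}(y_t−ȳ)(y_{t+1}−ȳ) = -69.0000
γ_1 = -69.0000 / 7 = -9.857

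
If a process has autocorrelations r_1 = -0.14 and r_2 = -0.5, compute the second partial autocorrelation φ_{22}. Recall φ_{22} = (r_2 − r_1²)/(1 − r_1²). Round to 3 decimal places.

φ_{22} = (r_2 − r_1²) / (1 − r_1²)
r_1² = (-0.14)² = 0.0196
Numerator = -0.5 − 0.0196 = -0.5196; denominator = 1 − 0.0196 = 0.9804
φ_{22} = -0.5196 / 0.9804 = -0.530

-0.530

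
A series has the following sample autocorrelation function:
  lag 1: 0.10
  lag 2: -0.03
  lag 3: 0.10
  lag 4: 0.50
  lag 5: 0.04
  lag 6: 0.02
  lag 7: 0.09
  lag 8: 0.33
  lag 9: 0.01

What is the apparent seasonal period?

4

The largest autocorrelation is r_4 = 0.50, with a weaker echo at lag 8 (0.33); the remaining lags stay at or below 0.10.
The dominant spike at lag 4 indicates a seasonal period of 4.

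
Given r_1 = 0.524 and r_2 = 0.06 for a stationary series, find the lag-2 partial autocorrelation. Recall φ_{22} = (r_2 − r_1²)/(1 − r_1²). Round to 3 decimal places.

-0.296

φ_{22} = (r_2 − r_1²) / (1 − r_1²)
r_1² = (0.524)² = 0.274576
Numerator = 0.06 − 0.2746 = -0.2146; denominator = 1 − 0.2746 = 0.7254
φ_{22} = -0.2146 / 0.7254 = -0.296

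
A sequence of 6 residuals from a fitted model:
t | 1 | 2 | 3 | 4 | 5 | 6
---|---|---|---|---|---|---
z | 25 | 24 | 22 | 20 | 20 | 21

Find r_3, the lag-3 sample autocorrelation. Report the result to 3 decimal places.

Mean z̄ = (25 + 24 + 22 + 20 + 20 + 21)/6 = 22.0000
Deviations from mean: 3.0000, 2.0000, 0.0000, -2.0000, -2.0000, -1.0000
Σ(z_t−z̄)(z_{t+3}−z̄) = (-6.0000) + (-4.0000) + (0.0000) = -10.0000
Denominator Σ(z_t−z̄)² = 22.0000
r_3 = -10.0000 / 22.0000 = -0.455

-0.455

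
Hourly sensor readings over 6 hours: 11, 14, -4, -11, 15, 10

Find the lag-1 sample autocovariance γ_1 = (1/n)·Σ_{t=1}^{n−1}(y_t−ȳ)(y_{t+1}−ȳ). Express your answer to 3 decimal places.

Mean ȳ = (11 + 14 − 4 − 11 + 15 + 10)/6 = 5.8333
Deviations: 5.1667, 8.1667, -9.8333, -16.8333, 9.1667, 4.1667
Σ_{t=1}^{5}(y_t−ȳ)(y_{t+1}−ȳ) = 11.3056
γ_1 = 11.3056 / 6 = 1.884

1.884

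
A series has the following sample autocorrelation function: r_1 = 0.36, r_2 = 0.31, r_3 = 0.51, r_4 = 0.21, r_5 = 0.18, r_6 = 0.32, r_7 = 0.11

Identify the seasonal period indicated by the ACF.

The largest autocorrelation is r_3 = 0.51; the remaining lags stay at or below 0.36. The elevated value at lag 1 (0.36), dropping to 0.31 at lag 2, reflects decaying short-term dependence rather than seasonality.
The dominant spike at lag 3 indicates a seasonal period of 3.

3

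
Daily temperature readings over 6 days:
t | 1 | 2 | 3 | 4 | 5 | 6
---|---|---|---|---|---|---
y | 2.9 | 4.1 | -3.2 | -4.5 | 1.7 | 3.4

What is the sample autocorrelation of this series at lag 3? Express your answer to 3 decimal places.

Mean ȳ = (2.9 + 4.1 − 3.2 − 4.5 + 1.7 + 3.4)/6 = 0.7333
Deviations from mean: 2.1667, 3.3667, -3.9333, -5.2333, 0.9667, 2.6667
Σ(y_t−ȳ)(y_{t+3}−ȳ) = (-11.3389) + (3.2544) + (-10.4889) = -18.5733
Denominator Σ(y_t−ȳ)² = 66.9333
r_3 = -18.5733 / 66.9333 = -0.277

-0.277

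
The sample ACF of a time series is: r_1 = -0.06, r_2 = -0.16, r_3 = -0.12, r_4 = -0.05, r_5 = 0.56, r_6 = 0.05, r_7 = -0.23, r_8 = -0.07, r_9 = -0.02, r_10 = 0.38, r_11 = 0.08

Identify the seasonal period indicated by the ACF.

The largest autocorrelation is r_5 = 0.56, with a weaker echo at lag 10 (0.38); the remaining lags stay at or below 0.08.
The dominant spike at lag 5 indicates a seasonal period of 5.

5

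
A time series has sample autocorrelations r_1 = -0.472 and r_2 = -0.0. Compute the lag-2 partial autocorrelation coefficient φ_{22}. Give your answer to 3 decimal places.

-0.287

φ_{22} = (r_2 − r_1²) / (1 − r_1²)
r_1² = (-0.472)² = 0.222784
Numerator = -0.0 − 0.2228 = -0.2228; denominator = 1 − 0.2228 = 0.7772
φ_{22} = -0.2228 / 0.7772 = -0.287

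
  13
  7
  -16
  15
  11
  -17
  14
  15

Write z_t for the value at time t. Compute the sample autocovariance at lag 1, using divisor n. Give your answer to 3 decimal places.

Mean z̄ = (13 + 7 − 16 + 15 + 11 − 17 + 14 + 15)/8 = 5.2500
Deviations: 7.7500, 1.7500, -21.2500, 9.7500, 5.7500, -22.2500, 8.7500, 9.7500
Σ_{t=1}^{7}(z_t−z̄)(z_{t+1}−z̄) = -412.0625
γ_1 = -412.0625 / 8 = -51.508

-51.508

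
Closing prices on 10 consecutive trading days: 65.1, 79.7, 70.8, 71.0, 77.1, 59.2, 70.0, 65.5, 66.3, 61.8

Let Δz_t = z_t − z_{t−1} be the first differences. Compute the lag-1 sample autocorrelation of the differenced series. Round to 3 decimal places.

-0.612

First differences Δz: 14.6, -8.9, 0.2, 6.1, -17.9, 10.8, -4.5, 0.8, -4.5
Mean of differences = -0.3667
Numerator Σ(Δz_t−Δz̄)(Δz_{t+1}−Δz̄) = -493.8578
Denominator Σ(Δz_t−Δz̄)² = 806.6000
r_1(Δz) = -493.8578 / 806.6000 = -0.612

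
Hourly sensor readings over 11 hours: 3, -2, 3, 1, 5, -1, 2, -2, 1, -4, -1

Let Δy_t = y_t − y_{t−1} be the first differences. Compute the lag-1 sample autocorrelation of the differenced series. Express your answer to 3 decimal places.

First differences Δy: -5, 5, -2, 4, -6, 3, -4, 3, -5, 3
Mean of differences = -0.4000
Numerator Σ(Δy_t−Δȳ)(Δy_{t+1}−Δȳ) = -139.9600
Denominator Σ(Δy_t−Δȳ)² = 172.4000
r_1(Δy) = -139.9600 / 172.4000 = -0.812

-0.812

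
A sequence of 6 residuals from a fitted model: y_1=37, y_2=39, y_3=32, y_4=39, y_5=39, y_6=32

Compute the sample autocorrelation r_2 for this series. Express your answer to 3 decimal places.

Mean ȳ = (37 + 39 + 32 + 39 + 39 + 32)/6 = 36.3333
Deviations from mean: 0.6667, 2.6667, -4.3333, 2.6667, 2.6667, -4.3333
Numerator Σ_{t=1}^{4}(y_t−ȳ)(y_{t+2}−ȳ) = -18.8889
Denominator Σ(y_t−ȳ)² = 59.3333
r_2 = -18.8889 / 59.3333 = -0.318

-0.318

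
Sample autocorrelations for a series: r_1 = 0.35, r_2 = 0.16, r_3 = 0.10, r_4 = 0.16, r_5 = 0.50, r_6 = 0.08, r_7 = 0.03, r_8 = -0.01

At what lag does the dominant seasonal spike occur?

The largest autocorrelation is r_5 = 0.50; the remaining lags stay at or below 0.35. The elevated value at lag 1 (0.35), dropping to 0.16 at lag 2, reflects decaying short-term dependence rather than seasonality.
The dominant spike at lag 5 indicates a seasonal period of 5.

5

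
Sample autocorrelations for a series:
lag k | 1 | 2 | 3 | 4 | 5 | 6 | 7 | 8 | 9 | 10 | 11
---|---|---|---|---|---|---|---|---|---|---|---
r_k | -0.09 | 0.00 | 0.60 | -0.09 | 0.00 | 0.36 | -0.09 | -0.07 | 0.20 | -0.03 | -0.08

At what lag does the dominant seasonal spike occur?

The largest autocorrelation is r_3 = 0.60, with weaker echoes at lags 6 (0.36) and 9 (0.20); the remaining lags stay at or below 0.00.
The dominant spike at lag 3 indicates a seasonal period of 3.

3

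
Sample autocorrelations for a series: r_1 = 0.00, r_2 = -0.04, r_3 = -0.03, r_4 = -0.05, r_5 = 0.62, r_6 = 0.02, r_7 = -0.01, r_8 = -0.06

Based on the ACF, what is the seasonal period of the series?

5

The largest autocorrelation is r_5 = 0.62; the remaining lags stay at or below 0.02.
The dominant spike at lag 5 indicates a seasonal period of 5.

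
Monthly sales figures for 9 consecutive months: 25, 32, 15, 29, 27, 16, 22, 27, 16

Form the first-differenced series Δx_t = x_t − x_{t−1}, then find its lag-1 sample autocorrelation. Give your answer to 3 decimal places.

-0.555

First differences Δx: 7, -17, 14, -2, -11, 6, 5, -11
Mean of differences = -1.1250
Numerator Σ(Δx_t−Δx̄)(Δx_{t+1}−Δx̄) = -460.8906
Denominator Σ(Δx_t−Δx̄)² = 830.8750
r_1(Δx) = -460.8906 / 830.8750 = -0.555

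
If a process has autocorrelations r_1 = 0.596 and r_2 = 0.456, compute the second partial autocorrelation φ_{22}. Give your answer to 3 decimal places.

φ_{22} = (r_2 − r_1²) / (1 − r_1²)
r_1² = (0.596)² = 0.355216
Numerator = 0.456 − 0.3552 = 0.1008; denominator = 1 − 0.3552 = 0.6448
φ_{22} = 0.1008 / 0.6448 = 0.156

0.156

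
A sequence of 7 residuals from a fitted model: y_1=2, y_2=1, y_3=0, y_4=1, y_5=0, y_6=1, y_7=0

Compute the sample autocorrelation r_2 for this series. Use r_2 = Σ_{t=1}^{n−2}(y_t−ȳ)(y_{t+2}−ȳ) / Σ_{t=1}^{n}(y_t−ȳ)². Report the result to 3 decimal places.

0.077

Mean ȳ = (2 + 1 + 0 + 1 + 0 + 1 + 0)/7 = 0.7143
Numerator Σ_{t=1}^{5}(y_t−ȳ)(y_{t+2}−ȳ) = 0.2653
Denominator Σ(y_t−ȳ)² = 3.4286
r_2 = 0.2653 / 3.4286 = 0.077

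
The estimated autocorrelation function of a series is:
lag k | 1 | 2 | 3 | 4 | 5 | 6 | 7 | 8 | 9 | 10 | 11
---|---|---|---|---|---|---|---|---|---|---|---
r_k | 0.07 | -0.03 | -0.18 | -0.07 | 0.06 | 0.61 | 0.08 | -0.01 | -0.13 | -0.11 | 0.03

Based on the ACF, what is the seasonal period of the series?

The largest autocorrelation is r_6 = 0.61; the remaining lags stay at or below 0.08.
The dominant spike at lag 6 indicates a seasonal period of 6.

6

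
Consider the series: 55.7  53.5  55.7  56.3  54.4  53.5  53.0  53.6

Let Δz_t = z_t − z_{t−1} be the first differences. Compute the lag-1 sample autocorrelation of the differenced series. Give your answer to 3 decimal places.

First differences Δz: -2.2, 2.2, 0.6, -1.9, -0.9, -0.5, 0.6
Mean of differences = -0.3000
Numerator Σ(Δz_t−Δz̄)(Δz_{t+1}−Δz̄) = -3.0400
Denominator Σ(Δz_t−Δz̄)² = 14.4400
r_1(Δz) = -3.0400 / 14.4400 = -0.211

-0.211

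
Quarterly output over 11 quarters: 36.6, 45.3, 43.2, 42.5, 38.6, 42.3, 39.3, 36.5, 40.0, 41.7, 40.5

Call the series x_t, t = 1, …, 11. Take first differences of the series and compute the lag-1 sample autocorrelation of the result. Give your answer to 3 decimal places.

-0.253

First differences Δx: 8.7, -2.1, -0.7, -3.9, 3.7, -3.0, -2.8, 3.5, 1.7, -1.2
Mean of differences = 0.3900
Numerator Σ(Δx_t−Δx̄)(Δx_{t+1}−Δx̄) = -35.8381
Denominator Σ(Δx_t−Δx̄)² = 141.3890
r_1(Δx) = -35.8381 / 141.3890 = -0.253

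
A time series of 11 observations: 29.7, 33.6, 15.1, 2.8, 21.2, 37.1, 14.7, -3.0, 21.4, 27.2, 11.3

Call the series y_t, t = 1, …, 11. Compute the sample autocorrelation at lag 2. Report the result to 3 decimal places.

-0.758

Mean ȳ = (29.7 + 33.6 + 15.1 + 2.8 + 21.2 + 37.1 + 14.7 − 3.0 + 21.4 + 27.2 + 11.3)/11 = 19.1909
Numerator Σ_{t=1}^{9}(y_t−ȳ)(y_{t+2}−ȳ) = -1192.4583
Denominator Σ(y_t−ȳ)² = 1572.1291
r_2 = -1192.4583 / 1572.1291 = -0.758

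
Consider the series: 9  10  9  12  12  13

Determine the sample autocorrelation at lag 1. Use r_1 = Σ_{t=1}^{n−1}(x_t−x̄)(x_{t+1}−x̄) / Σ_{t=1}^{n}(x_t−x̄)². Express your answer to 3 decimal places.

Mean x̄ = (9 + 10 + 9 + 12 + 12 + 13)/6 = 10.8333
Σ(x_t−x̄)(x_{t+1}−x̄) = (1.5278) + (1.5278) + (-2.1389) + (1.3611) + (2.5278) = 4.8056
Denominator Σ(x_t−x̄)² = 14.8333
r_1 = 4.8056 / 14.8333 = 0.324

0.324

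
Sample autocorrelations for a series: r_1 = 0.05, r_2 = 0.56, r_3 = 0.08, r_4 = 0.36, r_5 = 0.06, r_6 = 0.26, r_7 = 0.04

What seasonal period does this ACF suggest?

2

The largest autocorrelation is r_2 = 0.56, with weaker echoes at lags 4 (0.36) and 6 (0.26); the remaining lags stay at or below 0.08.
The dominant spike at lag 2 indicates a seasonal period of 2.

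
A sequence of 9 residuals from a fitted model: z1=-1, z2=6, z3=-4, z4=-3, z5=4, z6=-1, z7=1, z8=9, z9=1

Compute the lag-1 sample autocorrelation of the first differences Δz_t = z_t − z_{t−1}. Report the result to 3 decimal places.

-0.469

First differences Δz: 7, -10, 1, 7, -5, 2, 8, -8
Mean of differences = 0.2500
Numerator Σ(Δz_t−Δz̄)(Δz_{t+1}−Δz̄) = -166.8125
Denominator Σ(Δz_t−Δz̄)² = 355.5000
r_1(Δz) = -166.8125 / 355.5000 = -0.469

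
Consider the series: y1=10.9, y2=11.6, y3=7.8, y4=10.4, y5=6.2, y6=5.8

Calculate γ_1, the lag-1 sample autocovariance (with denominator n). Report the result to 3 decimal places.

0.856

Mean ȳ = (10.9 + 11.6 + 7.8 + 10.4 + 6.2 + 5.8)/6 = 8.7833
Deviations: 2.1167, 2.8167, -0.9833, 1.6167, -2.5833, -2.9833
Σ_{t=1}^{5}(y_t−ȳ)(y_{t+1}−ȳ) = 5.1331
γ_1 = 5.1331 / 6 = 0.856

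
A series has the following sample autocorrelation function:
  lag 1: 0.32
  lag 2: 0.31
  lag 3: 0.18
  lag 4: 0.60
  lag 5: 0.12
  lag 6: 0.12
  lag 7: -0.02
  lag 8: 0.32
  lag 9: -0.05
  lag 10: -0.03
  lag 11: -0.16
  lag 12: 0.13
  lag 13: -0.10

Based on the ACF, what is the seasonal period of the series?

4

The largest autocorrelation is r_4 = 0.60; the remaining lags stay at or below 0.32. The elevated value at lag 1 (0.32), dropping to 0.31 at lag 2, reflects decaying short-term dependence rather than seasonality.
The dominant spike at lag 4 indicates a seasonal period of 4.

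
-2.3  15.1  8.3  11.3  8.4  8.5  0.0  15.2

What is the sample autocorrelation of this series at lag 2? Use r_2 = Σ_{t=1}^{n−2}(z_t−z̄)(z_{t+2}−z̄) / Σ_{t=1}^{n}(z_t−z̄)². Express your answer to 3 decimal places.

0.078

Mean z̄ = (-2.3 + 15.1 + 8.3 + 11.3 + 8.4 + 8.5 + 0.0 + 15.2)/8 = 8.0625
Deviations from mean: -10.3625, 7.0375, 0.2375, 3.2375, 0.3375, 0.4375, -8.0625, 7.1375
Σ(z_t−z̄)(z_{t+2}−z̄) = (-2.4611) + (22.7839) + (0.0802) + (1.4164) + (-2.7211) + (3.1227) = 22.2209
Denominator Σ(z_t−z̄)² = 283.6988
r_2 = 22.2209 / 283.6988 = 0.078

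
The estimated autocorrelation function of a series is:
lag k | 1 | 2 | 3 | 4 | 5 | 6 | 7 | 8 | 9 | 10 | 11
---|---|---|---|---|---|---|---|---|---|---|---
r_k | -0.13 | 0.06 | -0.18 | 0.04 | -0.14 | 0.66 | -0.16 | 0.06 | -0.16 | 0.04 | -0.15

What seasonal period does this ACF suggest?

6

The largest autocorrelation is r_6 = 0.66; the remaining lags stay at or below 0.06.
The dominant spike at lag 6 indicates a seasonal period of 6.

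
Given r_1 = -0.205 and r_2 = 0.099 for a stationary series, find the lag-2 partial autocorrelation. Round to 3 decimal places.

φ_{22} = (r_2 − r_1²) / (1 − r_1²)
r_1² = (-0.205)² = 0.042025
Numerator = 0.099 − 0.0420 = 0.0570; denominator = 1 − 0.0420 = 0.9580
φ_{22} = 0.0570 / 0.9580 = 0.059

0.059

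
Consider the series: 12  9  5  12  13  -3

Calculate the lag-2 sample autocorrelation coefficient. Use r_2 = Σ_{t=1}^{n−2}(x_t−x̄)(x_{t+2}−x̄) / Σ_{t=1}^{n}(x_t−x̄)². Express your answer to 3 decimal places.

-0.356

Mean x̄ = (12 + 9 + 5 + 12 + 13 − 3)/6 = 8.0000
Deviations from mean: 4.0000, 1.0000, -3.0000, 4.0000, 5.0000, -11.0000
Σ(x_t−x̄)(x_{t+2}−x̄) = (-12.0000) + (4.0000) + (-15.0000) + (-44.0000) = -67.0000
Denominator Σ(x_t−x̄)² = 188.0000
r_2 = -67.0000 / 188.0000 = -0.356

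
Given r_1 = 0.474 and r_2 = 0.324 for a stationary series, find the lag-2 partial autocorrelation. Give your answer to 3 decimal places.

φ_{22} = (r_2 − r_1²) / (1 − r_1²)
r_1² = (0.474)² = 0.224676
Numerator = 0.324 − 0.2247 = 0.0993; denominator = 1 − 0.2247 = 0.7753
φ_{22} = 0.0993 / 0.7753 = 0.128

0.128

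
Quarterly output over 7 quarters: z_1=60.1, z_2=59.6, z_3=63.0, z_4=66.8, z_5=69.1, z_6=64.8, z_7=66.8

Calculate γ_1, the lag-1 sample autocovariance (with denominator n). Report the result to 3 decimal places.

Mean z̄ = (60.1 + 59.6 + 63.0 + 66.8 + 69.1 + 64.8 + 66.8)/7 = 64.3143
Deviations: -4.2143, -4.7143, -1.3143, 2.4857, 4.7857, 0.4857, 2.4857
Σ_{t=1}^{6}(z_t−z̄)(z_{t+1}−z̄) = 38.2241
γ_1 = 38.2241 / 7 = 5.461

5.461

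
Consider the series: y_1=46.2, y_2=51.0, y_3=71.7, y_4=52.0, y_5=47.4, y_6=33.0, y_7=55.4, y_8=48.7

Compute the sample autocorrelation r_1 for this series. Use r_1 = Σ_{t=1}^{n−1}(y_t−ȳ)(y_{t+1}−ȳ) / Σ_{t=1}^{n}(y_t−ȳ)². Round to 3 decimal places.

-0.007

Mean ȳ = (46.2 + 51.0 + 71.7 + 52.0 + 47.4 + 33.0 + 55.4 + 48.7)/8 = 50.6750
Deviations from mean: -4.4750, 0.3250, 21.0250, 1.3250, -3.2750, -17.6750, 4.7250, -1.9750
Numerator Σ_{t=1}^{7}(y_t−ȳ)(y_{t+1}−ȳ) = -6.0631
Denominator Σ(y_t−ȳ)² = 813.2950
r_1 = -6.0631 / 813.2950 = -0.007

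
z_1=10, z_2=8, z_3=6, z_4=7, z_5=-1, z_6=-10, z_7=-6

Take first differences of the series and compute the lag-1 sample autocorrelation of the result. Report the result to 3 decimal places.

-0.197

First differences Δz: -2, -2, 1, -8, -9, 4
Mean of differences = -2.6667
Numerator Σ(Δz_t−Δz̄)(Δz_{t+1}−Δz̄) = -25.1111
Denominator Σ(Δz_t−Δz̄)² = 127.3333
r_1(Δz) = -25.1111 / 127.3333 = -0.197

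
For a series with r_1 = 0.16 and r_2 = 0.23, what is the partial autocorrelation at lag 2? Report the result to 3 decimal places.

0.210

φ_{22} = (r_2 − r_1²) / (1 − r_1²)
r_1² = (0.16)² = 0.0256
Numerator = 0.23 − 0.0256 = 0.2044; denominator = 1 − 0.0256 = 0.9744
φ_{22} = 0.2044 / 0.9744 = 0.210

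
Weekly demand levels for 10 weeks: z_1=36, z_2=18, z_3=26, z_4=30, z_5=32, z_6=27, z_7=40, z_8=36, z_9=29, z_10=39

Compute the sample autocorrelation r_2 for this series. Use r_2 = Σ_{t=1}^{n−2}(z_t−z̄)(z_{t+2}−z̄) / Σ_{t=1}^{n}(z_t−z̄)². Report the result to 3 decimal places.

Mean z̄ = (36 + 18 + 26 + 30 + 32 + 27 + 40 + 36 + 29 + 39)/10 = 31.3000
Numerator Σ_{t=1}^{8}(z_t−z̄)(z_{t+2}−z̄) = -3.6800
Denominator Σ(z_t−z̄)² = 410.1000
r_2 = -3.6800 / 410.1000 = -0.009

-0.009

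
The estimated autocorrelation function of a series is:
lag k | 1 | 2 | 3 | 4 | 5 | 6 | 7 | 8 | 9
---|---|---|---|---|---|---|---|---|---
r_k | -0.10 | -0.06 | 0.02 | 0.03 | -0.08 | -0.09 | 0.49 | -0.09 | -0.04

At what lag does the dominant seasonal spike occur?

7

The largest autocorrelation is r_7 = 0.49; the remaining lags stay at or below 0.03.
The dominant spike at lag 7 indicates a seasonal period of 7.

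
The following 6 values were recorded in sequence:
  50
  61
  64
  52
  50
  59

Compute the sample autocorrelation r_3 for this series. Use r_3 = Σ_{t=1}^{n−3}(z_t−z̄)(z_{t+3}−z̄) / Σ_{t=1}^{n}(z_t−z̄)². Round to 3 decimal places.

Mean z̄ = (50 + 61 + 64 + 52 + 50 + 59)/6 = 56.0000
Deviations from mean: -6.0000, 5.0000, 8.0000, -4.0000, -6.0000, 3.0000
Σ(z_t−z̄)(z_{t+3}−z̄) = (24.0000) + (-30.0000) + (24.0000) = 18.0000
Denominator Σ(z_t−z̄)² = 186.0000
r_3 = 18.0000 / 186.0000 = 0.097

0.097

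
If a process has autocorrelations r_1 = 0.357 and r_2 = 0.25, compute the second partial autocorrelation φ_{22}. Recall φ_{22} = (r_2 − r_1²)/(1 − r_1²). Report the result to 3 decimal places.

φ_{22} = (r_2 − r_1²) / (1 − r_1²)
r_1² = (0.357)² = 0.127449
Numerator = 0.25 − 0.1274 = 0.1226; denominator = 1 − 0.1274 = 0.8726
φ_{22} = 0.1226 / 0.8726 = 0.140

0.140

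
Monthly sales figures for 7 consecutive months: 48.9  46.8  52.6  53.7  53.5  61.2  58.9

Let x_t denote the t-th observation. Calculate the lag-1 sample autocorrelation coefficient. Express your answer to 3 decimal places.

Mean x̄ = (48.9 + 46.8 + 52.6 + 53.7 + 53.5 + 61.2 + 58.9)/7 = 53.6571
Deviations from mean: -4.7571, -6.8571, -1.0571, 0.0429, -0.1571, 7.5429, 5.2429
Σ(x_t−x̄)(x_{t+1}−x̄) = (32.6204) + (7.2490) + (-0.0453) + (-0.0067) + (-1.1853) + (39.5461) = 78.1782
Denominator Σ(x_t−x̄)² = 155.1771
r_1 = 78.1782 / 155.1771 = 0.504

0.504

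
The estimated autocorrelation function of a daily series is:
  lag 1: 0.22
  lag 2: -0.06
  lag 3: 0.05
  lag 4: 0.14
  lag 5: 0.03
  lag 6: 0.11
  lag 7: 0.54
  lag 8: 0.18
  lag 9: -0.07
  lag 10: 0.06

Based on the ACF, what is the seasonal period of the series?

The largest autocorrelation is r_7 = 0.54; the remaining lags stay at or below 0.22.
The dominant spike at lag 7 indicates a seasonal period of 7.

7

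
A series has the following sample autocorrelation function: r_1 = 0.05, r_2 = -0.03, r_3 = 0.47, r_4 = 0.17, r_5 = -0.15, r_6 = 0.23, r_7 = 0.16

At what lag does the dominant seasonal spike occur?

The largest autocorrelation is r_3 = 0.47, with a weaker echo at lag 6 (0.23); the remaining lags stay at or below 0.17.
The dominant spike at lag 3 indicates a seasonal period of 3.

3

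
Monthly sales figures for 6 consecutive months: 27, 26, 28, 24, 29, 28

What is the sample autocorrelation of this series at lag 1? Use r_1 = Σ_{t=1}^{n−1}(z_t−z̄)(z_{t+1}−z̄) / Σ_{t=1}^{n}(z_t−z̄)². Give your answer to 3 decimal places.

-0.500

Mean z̄ = (27 + 26 + 28 + 24 + 29 + 28)/6 = 27.0000
Deviations from mean: 0.0000, -1.0000, 1.0000, -3.0000, 2.0000, 1.0000
Numerator Σ_{t=1}^{5}(z_t−z̄)(z_{t+1}−z̄) = -8.0000
Denominator Σ(z_t−z̄)² = 16.0000
r_1 = -8.0000 / 16.0000 = -0.500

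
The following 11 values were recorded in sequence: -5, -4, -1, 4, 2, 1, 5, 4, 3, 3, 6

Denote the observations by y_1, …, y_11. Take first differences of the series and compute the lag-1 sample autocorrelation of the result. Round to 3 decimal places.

-0.108

First differences Δy: 1, 3, 5, -2, -1, 4, -1, -1, 0, 3
Mean of differences = 1.1000
Numerator Σ(Δy_t−Δȳ)(Δy_{t+1}−Δȳ) = -5.9100
Denominator Σ(Δy_t−Δȳ)² = 54.9000
r_1(Δy) = -5.9100 / 54.9000 = -0.108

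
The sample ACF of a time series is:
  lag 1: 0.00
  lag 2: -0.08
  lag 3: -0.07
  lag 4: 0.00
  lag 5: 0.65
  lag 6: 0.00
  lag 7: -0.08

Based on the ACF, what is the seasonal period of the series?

The largest autocorrelation is r_5 = 0.65; the remaining lags stay at or below 0.00.
The dominant spike at lag 5 indicates a seasonal period of 5.

5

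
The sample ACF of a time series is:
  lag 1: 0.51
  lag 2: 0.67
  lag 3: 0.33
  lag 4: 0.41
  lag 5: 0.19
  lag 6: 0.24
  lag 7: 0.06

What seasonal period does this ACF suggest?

The largest autocorrelation is r_2 = 0.67; the remaining lags stay at or below 0.51.
The dominant spike at lag 2 indicates a seasonal period of 2.

2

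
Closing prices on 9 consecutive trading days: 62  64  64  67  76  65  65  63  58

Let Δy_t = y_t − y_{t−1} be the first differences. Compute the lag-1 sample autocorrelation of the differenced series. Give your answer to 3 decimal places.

First differences Δy: 2, 0, 3, 9, -11, 0, -2, -5
Mean of differences = -0.5000
Numerator Σ(Δy_t−Δȳ)(Δy_{t+1}−Δȳ) = -62.7500
Denominator Σ(Δy_t−Δȳ)² = 242.0000
r_1(Δy) = -62.7500 / 242.0000 = -0.259

-0.259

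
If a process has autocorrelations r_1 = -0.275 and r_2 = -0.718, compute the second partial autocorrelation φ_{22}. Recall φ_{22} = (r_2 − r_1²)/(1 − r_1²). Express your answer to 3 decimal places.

-0.859

φ_{22} = (r_2 − r_1²) / (1 − r_1²)
r_1² = (-0.275)² = 0.075625
Numerator = -0.718 − 0.0756 = -0.7936; denominator = 1 − 0.0756 = 0.9244
φ_{22} = -0.7936 / 0.9244 = -0.859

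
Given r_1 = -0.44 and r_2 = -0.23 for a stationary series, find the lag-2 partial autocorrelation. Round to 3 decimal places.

-0.525

φ_{22} = (r_2 − r_1²) / (1 − r_1²)
r_1² = (-0.44)² = 0.1936
Numerator = -0.23 − 0.1936 = -0.4236; denominator = 1 − 0.1936 = 0.8064
φ_{22} = -0.4236 / 0.8064 = -0.525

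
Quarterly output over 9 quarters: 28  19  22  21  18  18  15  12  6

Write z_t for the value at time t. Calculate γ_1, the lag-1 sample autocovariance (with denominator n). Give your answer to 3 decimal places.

Mean z̄ = (28 + 19 + 22 + 21 + 18 + 18 + 15 + 12 + 6)/9 = 17.6667
Σ_{t=1}^{8}(z_t−z̄)(z_{t+1}−z̄) = 115.5556
γ_1 = 115.5556 / 9 = 12.840

12.840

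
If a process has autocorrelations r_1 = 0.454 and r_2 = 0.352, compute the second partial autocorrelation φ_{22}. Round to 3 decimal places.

0.184

φ_{22} = (r_2 − r_1²) / (1 − r_1²)
r_1² = (0.454)² = 0.206116
Numerator = 0.352 − 0.2061 = 0.1459; denominator = 1 − 0.2061 = 0.7939
φ_{22} = 0.1459 / 0.7939 = 0.184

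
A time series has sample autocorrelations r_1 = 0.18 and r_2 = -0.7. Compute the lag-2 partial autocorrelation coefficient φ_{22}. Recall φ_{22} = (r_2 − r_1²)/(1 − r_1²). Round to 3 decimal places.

-0.757

φ_{22} = (r_2 − r_1²) / (1 − r_1²)
r_1² = (0.18)² = 0.0324
Numerator = -0.7 − 0.0324 = -0.7324; denominator = 1 − 0.0324 = 0.9676
φ_{22} = -0.7324 / 0.9676 = -0.757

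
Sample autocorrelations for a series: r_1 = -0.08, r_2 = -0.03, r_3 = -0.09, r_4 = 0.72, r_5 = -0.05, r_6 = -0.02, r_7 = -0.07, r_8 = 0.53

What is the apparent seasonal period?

4

The largest autocorrelation is r_4 = 0.72, with a weaker echo at lag 8 (0.53); the remaining lags stay at or below -0.02.
The dominant spike at lag 4 indicates a seasonal period of 4.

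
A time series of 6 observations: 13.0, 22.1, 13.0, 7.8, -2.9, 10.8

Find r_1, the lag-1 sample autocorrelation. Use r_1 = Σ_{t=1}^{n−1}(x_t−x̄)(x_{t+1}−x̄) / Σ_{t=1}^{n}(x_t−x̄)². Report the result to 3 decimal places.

Mean x̄ = (13.0 + 22.1 + 13.0 + 7.8 − 2.9 + 10.8)/6 = 10.6333
Deviations from mean: 2.3667, 11.4667, 2.3667, -2.8333, -13.5333, 0.1667
Numerator Σ_{t=1}^{5}(x_t−x̄)(x_{t+1}−x̄) = 83.6589
Denominator Σ(x_t−x̄)² = 333.8933
r_1 = 83.6589 / 333.8933 = 0.251

0.251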